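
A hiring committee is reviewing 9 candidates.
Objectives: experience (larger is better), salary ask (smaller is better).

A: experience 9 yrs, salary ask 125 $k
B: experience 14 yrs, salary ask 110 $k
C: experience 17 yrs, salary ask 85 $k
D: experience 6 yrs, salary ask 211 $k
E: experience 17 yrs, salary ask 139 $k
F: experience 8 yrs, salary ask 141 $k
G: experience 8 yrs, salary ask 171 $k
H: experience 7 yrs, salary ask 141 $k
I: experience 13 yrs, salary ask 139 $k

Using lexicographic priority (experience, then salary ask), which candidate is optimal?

C

First maximize experience: best is 17, kept {C, E}.
Then minimize salary ask: best is 85, kept {C}.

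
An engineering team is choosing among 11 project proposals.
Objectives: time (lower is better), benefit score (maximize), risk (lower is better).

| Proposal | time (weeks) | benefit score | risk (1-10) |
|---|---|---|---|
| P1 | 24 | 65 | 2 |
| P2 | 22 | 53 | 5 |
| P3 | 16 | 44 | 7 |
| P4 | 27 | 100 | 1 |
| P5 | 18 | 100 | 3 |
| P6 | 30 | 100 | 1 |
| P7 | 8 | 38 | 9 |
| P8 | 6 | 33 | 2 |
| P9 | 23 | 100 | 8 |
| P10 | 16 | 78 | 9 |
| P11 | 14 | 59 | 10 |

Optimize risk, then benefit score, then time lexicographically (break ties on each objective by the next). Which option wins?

P4

First minimize risk: best is 1, kept {P4, P6}.
Then maximize benefit score: best is 100, kept {P4, P6}.
Then minimize time: best is 27, kept {P4}.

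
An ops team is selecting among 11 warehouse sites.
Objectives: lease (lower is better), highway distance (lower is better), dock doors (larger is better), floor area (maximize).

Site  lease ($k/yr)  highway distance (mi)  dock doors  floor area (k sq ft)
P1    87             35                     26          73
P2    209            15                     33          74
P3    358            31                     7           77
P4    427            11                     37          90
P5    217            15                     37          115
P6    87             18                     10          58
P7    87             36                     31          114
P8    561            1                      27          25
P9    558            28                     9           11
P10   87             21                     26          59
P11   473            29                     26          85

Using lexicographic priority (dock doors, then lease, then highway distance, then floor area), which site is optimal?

P5

First maximize dock doors: best is 37, kept {P4, P5}.
Then minimize lease: best is 217, kept {P5}.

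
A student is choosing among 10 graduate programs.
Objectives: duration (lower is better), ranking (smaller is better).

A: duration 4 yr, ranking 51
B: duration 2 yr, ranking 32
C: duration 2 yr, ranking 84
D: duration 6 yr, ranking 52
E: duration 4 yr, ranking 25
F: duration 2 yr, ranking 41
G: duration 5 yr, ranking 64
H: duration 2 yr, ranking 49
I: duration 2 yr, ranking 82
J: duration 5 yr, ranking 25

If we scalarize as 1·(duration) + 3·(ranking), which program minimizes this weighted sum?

A: 1·4 + 3·51 = 157
B: 1·2 + 3·32 = 98
C: 1·2 + 3·84 = 254
D: 1·6 + 3·52 = 162
E: 1·4 + 3·25 = 79
F: 1·2 + 3·41 = 125
G: 1·5 + 3·64 = 197
H: 1·2 + 3·49 = 149
I: 1·2 + 3·82 = 248
J: 1·5 + 3·25 = 80
Lowest: E at 79.

E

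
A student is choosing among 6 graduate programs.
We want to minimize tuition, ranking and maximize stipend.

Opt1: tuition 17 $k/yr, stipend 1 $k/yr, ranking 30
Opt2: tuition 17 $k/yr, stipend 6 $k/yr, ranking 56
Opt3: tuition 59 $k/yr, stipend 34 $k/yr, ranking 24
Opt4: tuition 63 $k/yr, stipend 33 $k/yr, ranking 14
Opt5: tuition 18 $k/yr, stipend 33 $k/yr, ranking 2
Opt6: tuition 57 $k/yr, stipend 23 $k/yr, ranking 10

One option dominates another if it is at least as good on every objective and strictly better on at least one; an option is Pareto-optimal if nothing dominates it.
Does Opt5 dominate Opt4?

Yes

Opt5 vs Opt4: tuition 18≤63, stipend 33≥33, ranking 2≤14 — Opt5 is at least as good on every objective with at least one strict improvement.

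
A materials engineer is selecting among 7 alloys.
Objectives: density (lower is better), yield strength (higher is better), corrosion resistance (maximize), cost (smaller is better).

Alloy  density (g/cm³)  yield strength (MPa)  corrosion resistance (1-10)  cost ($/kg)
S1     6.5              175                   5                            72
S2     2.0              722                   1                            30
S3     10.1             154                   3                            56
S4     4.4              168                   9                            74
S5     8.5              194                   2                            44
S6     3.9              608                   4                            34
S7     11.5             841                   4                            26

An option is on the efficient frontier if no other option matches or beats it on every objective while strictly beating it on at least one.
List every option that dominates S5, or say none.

S6

S6: density 3.9≤8.5, yield strength 608≥194, corrosion resistance 4≥2, cost 34≤44 — dominates S5.
Others (S1, S2, S3, S4, S7) are each worse than S5 on at least one objective.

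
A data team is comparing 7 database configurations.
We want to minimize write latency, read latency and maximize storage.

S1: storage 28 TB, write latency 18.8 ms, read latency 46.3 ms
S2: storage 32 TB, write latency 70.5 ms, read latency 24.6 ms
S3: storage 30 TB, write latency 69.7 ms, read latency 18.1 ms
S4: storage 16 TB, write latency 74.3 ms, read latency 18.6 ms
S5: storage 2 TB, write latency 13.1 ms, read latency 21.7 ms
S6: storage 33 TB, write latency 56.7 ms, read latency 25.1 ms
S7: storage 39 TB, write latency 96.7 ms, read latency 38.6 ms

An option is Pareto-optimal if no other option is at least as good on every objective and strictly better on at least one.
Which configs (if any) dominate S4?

S3: storage 30≥16, write latency 69.7≤74.3, read latency 18.1≤18.6 — dominates S4.
Others (S1, S2, S5, S6, S7) are each worse than S4 on at least one objective.

S3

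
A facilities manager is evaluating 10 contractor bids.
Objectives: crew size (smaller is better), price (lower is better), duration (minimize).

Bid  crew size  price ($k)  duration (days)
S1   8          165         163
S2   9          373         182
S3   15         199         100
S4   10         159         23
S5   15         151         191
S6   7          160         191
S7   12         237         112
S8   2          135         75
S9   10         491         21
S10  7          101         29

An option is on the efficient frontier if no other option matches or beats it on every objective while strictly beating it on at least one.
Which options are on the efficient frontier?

S1: dominated by S8 (crew size 2≤8, price 135≤165, duration 75≤163).
S2: dominated by S1 (crew size 8≤9, price 165≤373, duration 163≤182).
S3: dominated by S4 (crew size 10≤15, price 159≤199, duration 23≤100).
S4: not dominated.
S5: dominated by S8 (crew size 2≤15, price 135≤151, duration 75≤191).
S6: dominated by S8 (crew size 2≤7, price 135≤160, duration 75≤191).
S7: dominated by S4 (crew size 10≤12, price 159≤237, duration 23≤112).
S8: not dominated (best crew size).
S9: not dominated (best duration).
S10: not dominated (best price).

S4, S8, S9, S10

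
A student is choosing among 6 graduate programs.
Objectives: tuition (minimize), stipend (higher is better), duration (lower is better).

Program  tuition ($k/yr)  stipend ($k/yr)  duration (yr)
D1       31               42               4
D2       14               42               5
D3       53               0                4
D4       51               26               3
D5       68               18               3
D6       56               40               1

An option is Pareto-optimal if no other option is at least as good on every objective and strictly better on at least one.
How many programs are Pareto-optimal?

D1: not dominated.
D2: not dominated (best tuition).
D3: dominated by D1 (tuition 31≤53, stipend 42≥0, duration 4≤4).
D4: not dominated.
D5: dominated by D4 (tuition 51≤68, stipend 26≥18, duration 3≤3).
D6: not dominated (best duration).
Pareto-optimal: D1, D2, D4, D6 → 4.

4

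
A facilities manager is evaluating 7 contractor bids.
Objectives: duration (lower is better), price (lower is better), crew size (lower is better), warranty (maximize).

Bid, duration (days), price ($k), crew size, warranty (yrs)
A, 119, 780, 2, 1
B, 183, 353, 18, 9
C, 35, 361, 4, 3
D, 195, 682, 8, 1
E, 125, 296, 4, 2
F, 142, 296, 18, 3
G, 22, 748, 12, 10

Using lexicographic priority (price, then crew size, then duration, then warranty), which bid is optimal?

First minimize price: best is 296, kept {E, F}.
Then minimize crew size: best is 4, kept {E}.

E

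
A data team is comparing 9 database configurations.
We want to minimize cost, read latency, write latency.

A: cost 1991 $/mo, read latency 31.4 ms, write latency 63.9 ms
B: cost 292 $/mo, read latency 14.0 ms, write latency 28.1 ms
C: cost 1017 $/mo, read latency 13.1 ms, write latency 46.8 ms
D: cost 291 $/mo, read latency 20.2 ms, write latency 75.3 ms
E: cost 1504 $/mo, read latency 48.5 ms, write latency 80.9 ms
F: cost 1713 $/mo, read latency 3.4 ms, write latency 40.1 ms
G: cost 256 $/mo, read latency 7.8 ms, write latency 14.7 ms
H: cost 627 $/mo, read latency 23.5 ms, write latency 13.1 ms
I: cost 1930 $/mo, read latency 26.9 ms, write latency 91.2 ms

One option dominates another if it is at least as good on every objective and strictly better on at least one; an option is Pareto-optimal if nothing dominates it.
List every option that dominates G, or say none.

none

A: worse on cost (1991 vs 256).
B: worse on cost (292 vs 256).
C: worse on cost (1017 vs 256).
D: worse on cost (291 vs 256).
E: worse on cost (1504 vs 256).
F: worse on cost (1713 vs 256).
H: worse on cost (627 vs 256).
I: worse on cost (1930 vs 256).
No option dominates G.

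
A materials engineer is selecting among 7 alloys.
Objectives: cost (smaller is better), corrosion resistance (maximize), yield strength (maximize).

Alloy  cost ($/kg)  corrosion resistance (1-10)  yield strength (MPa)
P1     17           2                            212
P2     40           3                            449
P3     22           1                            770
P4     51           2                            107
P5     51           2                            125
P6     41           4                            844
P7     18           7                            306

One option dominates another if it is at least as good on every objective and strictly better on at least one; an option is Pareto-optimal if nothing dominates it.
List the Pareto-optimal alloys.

P1, P2, P3, P6, P7

P1: not dominated (best cost).
P2: not dominated.
P3: not dominated.
P4: dominated by P1 (cost 17≤51, corrosion resistance 2≥2, yield strength 212≥107).
P5: dominated by P1 (cost 17≤51, corrosion resistance 2≥2, yield strength 212≥125).
P6: not dominated (best yield strength).
P7: not dominated (best corrosion resistance).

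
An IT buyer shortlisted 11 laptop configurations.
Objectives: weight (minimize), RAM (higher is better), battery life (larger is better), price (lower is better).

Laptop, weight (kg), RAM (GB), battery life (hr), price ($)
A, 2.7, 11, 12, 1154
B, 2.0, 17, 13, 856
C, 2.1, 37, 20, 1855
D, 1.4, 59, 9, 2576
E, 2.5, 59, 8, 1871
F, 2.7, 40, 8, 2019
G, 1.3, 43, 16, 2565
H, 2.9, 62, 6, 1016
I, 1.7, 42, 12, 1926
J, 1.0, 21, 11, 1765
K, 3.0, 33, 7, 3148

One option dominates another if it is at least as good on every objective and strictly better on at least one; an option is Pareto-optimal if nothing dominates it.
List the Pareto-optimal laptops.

B, C, D, E, G, H, I, J

A: dominated by B (weight 2.0≤2.7, RAM 17≥11, battery life 13≥12, price 856≤1154).
B: not dominated (best price).
C: not dominated (best battery life).
D: not dominated.
E: not dominated.
F: dominated by E (weight 2.5≤2.7, RAM 59≥40, battery life 8≥8, price 1871≤2019).
G: not dominated.
H: not dominated (best RAM).
I: not dominated.
J: not dominated (best weight).
K: dominated by C (weight 2.1≤3.0, RAM 37≥33, battery life 20≥7, price 1855≤3148).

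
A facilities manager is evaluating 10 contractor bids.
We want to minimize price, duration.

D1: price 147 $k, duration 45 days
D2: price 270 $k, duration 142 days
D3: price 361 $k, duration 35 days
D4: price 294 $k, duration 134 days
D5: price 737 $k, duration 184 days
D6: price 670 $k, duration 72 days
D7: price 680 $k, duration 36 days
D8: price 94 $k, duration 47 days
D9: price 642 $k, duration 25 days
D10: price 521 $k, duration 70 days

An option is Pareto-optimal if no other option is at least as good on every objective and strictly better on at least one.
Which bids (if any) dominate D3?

D1: worse on duration (45 vs 35).
D2: worse on duration (142 vs 35).
D4: worse on duration (134 vs 35).
D5: worse on price (737 vs 361).
D6: worse on price (670 vs 361).
D7: worse on price (680 vs 361).
D8: worse on duration (47 vs 35).
D9: worse on price (642 vs 361).
D10: worse on price (521 vs 361).
No option dominates D3.

none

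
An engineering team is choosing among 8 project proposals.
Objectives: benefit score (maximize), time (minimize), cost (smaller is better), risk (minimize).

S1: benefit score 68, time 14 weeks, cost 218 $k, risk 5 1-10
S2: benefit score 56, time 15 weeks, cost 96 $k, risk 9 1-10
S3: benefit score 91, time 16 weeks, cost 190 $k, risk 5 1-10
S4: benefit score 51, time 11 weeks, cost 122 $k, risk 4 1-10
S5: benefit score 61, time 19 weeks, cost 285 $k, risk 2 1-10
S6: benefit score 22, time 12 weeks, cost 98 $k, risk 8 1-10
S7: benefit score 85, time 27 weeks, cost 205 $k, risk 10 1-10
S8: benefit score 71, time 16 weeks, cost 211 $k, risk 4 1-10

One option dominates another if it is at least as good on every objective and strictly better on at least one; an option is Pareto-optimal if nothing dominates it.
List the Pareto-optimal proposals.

S1, S2, S3, S4, S5, S6, S8

S1: not dominated.
S2: not dominated (best cost).
S3: not dominated (best benefit score).
S4: not dominated (best time).
S5: not dominated (best risk).
S6: not dominated.
S7: dominated by S3 (benefit score 91≥85, time 16≤27, cost 190≤205, risk 5≤10).
S8: not dominated.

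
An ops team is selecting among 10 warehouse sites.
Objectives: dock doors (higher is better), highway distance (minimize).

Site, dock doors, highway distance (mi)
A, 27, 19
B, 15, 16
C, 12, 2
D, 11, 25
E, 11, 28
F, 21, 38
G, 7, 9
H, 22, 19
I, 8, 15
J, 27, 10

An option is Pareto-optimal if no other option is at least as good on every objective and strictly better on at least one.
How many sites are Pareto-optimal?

A: dominated by J (dock doors 27≥27, highway distance 10≤19).
B: dominated by J (dock doors 27≥15, highway distance 10≤16).
C: not dominated (best highway distance).
D: dominated by A (dock doors 27≥11, highway distance 19≤25).
E: dominated by A (dock doors 27≥11, highway distance 19≤28).
F: dominated by A (dock doors 27≥21, highway distance 19≤38).
G: dominated by C (dock doors 12≥7, highway distance 2≤9).
H: dominated by A (dock doors 27≥22, highway distance 19≤19).
I: dominated by C (dock doors 12≥8, highway distance 2≤15).
J: not dominated.
Pareto-optimal: C, J → 2.

2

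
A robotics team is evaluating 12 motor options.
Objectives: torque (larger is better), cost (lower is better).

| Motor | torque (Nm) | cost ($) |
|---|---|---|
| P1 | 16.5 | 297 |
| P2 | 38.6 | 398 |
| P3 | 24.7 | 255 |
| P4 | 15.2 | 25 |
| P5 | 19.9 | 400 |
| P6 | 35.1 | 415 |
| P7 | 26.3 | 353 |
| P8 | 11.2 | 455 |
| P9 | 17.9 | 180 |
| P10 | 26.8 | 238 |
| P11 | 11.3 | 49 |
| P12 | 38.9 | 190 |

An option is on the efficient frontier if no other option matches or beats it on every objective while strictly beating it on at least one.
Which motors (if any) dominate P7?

P10, P12

P10: torque 26.8≥26.3, cost 238≤353 — dominates P7.
P12: torque 38.9≥26.3, cost 190≤353 — dominates P7.
Others (P1, P2, P3, P4, P5, P6, P8, P9, P11) are each worse than P7 on at least one objective.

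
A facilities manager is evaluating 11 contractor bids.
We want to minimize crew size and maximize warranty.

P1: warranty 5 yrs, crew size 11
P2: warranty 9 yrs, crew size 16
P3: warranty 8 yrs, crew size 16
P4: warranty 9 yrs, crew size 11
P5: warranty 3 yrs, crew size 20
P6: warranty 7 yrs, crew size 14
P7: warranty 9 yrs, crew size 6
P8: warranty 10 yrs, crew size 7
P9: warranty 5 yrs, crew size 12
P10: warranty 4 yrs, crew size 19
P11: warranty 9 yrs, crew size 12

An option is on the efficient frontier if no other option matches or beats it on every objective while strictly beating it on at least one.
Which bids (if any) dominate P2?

P4: warranty 9≥9, crew size 11≤16 — dominates P2.
P7: warranty 9≥9, crew size 6≤16 — dominates P2.
P8: warranty 10≥9, crew size 7≤16 — dominates P2.
P11: warranty 9≥9, crew size 12≤16 — dominates P2.
Others (P1, P3, P5, P6, P9, P10) are each worse than P2 on at least one objective.

P4, P7, P8, P11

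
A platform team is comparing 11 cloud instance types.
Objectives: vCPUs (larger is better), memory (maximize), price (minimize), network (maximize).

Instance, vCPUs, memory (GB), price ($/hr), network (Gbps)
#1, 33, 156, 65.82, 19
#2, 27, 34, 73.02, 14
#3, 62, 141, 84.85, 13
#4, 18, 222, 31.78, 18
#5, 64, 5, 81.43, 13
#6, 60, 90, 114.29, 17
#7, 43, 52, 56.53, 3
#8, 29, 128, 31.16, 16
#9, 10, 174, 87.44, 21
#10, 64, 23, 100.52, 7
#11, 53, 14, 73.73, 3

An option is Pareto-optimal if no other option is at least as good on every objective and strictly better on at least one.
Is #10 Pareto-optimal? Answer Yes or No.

Yes

#1: worse on vCPUs (33 vs 64).
#2: worse on vCPUs (27 vs 64).
#3: worse on vCPUs (62 vs 64).
#4: worse on vCPUs (18 vs 64).
#5: worse on memory (5 vs 23).
#6: worse on vCPUs (60 vs 64).
#7: worse on vCPUs (43 vs 64).
#8: worse on vCPUs (29 vs 64).
#9: worse on vCPUs (10 vs 64).
#11: worse on vCPUs (53 vs 64).
No option is at least as good as #10 on every objective and strictly better on one.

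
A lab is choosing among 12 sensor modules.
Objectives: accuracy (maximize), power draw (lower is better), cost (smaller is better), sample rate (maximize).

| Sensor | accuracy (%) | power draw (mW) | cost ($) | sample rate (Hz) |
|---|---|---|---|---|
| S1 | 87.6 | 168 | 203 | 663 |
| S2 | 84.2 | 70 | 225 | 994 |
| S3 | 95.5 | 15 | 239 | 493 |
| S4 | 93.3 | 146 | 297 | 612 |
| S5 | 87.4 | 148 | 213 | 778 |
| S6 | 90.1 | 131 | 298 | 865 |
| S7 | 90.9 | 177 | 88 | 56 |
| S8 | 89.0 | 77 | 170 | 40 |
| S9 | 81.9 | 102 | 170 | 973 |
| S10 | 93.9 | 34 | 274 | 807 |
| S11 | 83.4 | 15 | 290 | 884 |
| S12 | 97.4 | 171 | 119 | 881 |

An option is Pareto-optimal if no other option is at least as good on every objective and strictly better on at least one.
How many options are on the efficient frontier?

11

S1: not dominated.
S2: not dominated (best sample rate).
S3: not dominated.
S4: dominated by S10 (accuracy 93.9≥93.3, power draw 34≤146, cost 274≤297, sample rate 807≥612).
S5: not dominated.
S6: not dominated.
S7: not dominated (best cost).
S8: not dominated.
S9: not dominated.
S10: not dominated.
S11: not dominated.
S12: not dominated (best accuracy).
Pareto-optimal: S1, S2, S3, S5, S6, S7, S8, S9, S10, S11, S12 → 11.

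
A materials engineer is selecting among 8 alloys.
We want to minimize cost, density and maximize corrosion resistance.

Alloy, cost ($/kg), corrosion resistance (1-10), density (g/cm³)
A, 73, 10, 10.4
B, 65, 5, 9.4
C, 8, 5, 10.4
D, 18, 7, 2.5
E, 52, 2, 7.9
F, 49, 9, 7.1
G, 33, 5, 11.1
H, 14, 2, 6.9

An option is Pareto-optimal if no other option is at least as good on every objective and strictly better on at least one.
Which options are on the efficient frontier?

A: not dominated (best corrosion resistance).
B: dominated by D (cost 18≤65, corrosion resistance 7≥5, density 2.5≤9.4).
C: not dominated (best cost).
D: not dominated (best density).
E: dominated by D (cost 18≤52, corrosion resistance 7≥2, density 2.5≤7.9).
F: not dominated.
G: dominated by C (cost 8≤33, corrosion resistance 5≥5, density 10.4≤11.1).
H: not dominated.

A, C, D, F, H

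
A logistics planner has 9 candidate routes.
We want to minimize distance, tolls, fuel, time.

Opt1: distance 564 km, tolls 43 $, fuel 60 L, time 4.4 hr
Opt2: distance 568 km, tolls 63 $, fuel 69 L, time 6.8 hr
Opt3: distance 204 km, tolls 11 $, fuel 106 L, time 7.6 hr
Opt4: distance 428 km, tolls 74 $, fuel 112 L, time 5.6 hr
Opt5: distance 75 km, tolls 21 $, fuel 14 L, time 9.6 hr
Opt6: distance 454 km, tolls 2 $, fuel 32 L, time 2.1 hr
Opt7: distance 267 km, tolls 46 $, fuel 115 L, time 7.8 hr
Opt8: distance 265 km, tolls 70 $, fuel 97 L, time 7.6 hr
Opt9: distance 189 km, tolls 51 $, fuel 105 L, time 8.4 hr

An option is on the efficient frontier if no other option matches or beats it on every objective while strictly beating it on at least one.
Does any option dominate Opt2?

Yes

Opt1 vs Opt2: distance 564≤568, tolls 43≤63, fuel 60≤69, time 4.4≤6.8 — Opt1 is at least as good on every objective and strictly better on at least one, so Opt1 dominates Opt2.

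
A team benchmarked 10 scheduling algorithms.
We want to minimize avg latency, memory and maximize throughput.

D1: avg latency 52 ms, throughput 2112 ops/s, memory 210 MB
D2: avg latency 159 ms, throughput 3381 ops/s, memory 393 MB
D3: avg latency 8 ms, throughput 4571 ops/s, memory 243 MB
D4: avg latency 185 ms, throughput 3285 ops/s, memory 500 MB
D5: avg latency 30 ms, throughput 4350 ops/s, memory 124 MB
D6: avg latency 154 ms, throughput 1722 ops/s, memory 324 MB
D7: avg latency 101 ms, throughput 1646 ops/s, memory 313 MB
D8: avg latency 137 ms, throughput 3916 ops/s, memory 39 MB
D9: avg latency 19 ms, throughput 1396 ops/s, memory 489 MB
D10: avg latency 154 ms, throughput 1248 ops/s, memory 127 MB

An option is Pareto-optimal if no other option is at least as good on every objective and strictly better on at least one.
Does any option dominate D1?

D5 vs D1: avg latency 30≤52, throughput 4350≥2112, memory 124≤210 — D5 is at least as good on every objective and strictly better on at least one, so D5 dominates D1.

Yes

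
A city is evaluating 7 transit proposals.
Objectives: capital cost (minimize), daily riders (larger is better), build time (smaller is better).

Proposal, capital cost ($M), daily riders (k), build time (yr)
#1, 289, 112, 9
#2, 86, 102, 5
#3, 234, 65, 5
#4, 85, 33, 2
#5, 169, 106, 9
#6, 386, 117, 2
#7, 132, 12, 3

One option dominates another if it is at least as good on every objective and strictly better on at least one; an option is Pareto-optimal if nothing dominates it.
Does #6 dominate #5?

#6 vs #5: #6 is worse on capital cost (386 vs 169), so it does not dominate #5.

No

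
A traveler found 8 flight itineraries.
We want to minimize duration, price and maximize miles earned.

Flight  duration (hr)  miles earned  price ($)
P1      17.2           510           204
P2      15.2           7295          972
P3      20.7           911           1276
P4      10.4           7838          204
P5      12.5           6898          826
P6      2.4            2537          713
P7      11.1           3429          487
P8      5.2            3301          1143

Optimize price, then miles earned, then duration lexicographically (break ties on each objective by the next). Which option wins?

P4

First minimize price: best is 204, kept {P1, P4}.
Then maximize miles earned: best is 7838, kept {P4}.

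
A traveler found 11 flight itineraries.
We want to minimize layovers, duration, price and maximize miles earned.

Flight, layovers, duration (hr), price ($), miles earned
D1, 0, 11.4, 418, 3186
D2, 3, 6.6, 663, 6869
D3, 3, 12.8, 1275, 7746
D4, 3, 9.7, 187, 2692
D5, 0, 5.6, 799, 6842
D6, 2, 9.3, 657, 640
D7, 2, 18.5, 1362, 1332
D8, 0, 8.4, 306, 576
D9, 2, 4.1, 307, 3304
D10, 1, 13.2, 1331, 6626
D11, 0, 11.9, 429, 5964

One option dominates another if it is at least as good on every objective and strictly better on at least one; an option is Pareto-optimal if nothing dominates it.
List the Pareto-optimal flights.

D1, D2, D3, D4, D5, D8, D9, D11

D1: not dominated.
D2: not dominated.
D3: not dominated (best miles earned).
D4: not dominated (best price).
D5: not dominated.
D6: dominated by D9 (layovers 2≤2, duration 4.1≤9.3, price 307≤657, miles earned 3304≥640).
D7: dominated by D1 (layovers 0≤2, duration 11.4≤18.5, price 418≤1362, miles earned 3186≥1332).
D8: not dominated.
D9: not dominated (best duration).
D10: dominated by D5 (layovers 0≤1, duration 5.6≤13.2, price 799≤1331, miles earned 6842≥6626).
D11: not dominated.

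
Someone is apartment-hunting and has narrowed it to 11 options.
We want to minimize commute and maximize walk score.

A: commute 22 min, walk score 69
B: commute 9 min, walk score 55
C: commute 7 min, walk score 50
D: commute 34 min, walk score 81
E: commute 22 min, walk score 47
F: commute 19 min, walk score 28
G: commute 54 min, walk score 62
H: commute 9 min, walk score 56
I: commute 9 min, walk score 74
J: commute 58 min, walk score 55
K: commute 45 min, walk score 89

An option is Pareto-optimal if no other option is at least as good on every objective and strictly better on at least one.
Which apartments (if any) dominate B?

H: commute 9≤9, walk score 56≥55 — dominates B.
I: commute 9≤9, walk score 74≥55 — dominates B.
Others (A, C, D, E, F, G, J, K) are each worse than B on at least one objective.

H, I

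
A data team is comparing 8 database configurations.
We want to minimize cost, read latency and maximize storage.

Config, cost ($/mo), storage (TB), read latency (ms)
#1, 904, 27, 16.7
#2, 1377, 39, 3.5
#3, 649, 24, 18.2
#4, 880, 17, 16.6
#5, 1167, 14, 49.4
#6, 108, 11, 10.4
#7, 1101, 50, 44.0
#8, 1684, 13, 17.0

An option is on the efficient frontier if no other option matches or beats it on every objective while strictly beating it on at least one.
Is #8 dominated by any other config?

#1 vs #8: cost 904≤1684, storage 27≥13, read latency 16.7≤17.0 — #1 is at least as good on every objective and strictly better on at least one, so #1 dominates #8.

Yes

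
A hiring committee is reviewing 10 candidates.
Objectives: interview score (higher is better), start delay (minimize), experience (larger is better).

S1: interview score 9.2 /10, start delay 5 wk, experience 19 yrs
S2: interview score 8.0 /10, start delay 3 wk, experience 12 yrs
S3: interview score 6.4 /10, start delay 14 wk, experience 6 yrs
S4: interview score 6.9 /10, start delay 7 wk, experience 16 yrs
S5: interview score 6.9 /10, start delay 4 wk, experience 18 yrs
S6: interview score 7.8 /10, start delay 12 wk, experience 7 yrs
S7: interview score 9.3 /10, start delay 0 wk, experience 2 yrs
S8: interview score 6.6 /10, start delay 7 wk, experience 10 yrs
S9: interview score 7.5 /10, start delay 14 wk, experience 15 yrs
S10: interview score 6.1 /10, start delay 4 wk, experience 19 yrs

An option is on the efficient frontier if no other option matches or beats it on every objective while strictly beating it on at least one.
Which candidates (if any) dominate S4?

S1, S5

S1: interview score 9.2≥6.9, start delay 5≤7, experience 19≥16 — dominates S4.
S5: interview score 6.9≥6.9, start delay 4≤7, experience 18≥16 — dominates S4.
Others (S2, S3, S6, S7, S8, S9, S10) are each worse than S4 on at least one objective.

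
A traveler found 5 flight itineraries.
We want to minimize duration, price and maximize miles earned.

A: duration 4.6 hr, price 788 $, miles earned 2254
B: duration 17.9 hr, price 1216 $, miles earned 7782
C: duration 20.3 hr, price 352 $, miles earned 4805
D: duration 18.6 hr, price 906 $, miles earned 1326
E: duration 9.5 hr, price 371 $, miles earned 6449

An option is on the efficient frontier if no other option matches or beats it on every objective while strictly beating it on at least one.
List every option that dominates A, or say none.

none

B: worse on duration (17.9 vs 4.6).
C: worse on duration (20.3 vs 4.6).
D: worse on duration (18.6 vs 4.6).
E: worse on duration (9.5 vs 4.6).
No option dominates A.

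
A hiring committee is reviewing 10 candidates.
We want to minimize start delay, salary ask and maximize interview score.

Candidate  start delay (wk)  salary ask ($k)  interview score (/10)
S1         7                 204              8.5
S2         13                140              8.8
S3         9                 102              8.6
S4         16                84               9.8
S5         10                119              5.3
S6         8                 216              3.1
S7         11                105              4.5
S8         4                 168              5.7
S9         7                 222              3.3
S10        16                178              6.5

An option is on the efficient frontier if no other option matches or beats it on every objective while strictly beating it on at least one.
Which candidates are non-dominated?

S1, S2, S3, S4, S8

S1: not dominated.
S2: not dominated.
S3: not dominated.
S4: not dominated (best salary ask).
S5: dominated by S3 (start delay 9≤10, salary ask 102≤119, interview score 8.6≥5.3).
S6: dominated by S1 (start delay 7≤8, salary ask 204≤216, interview score 8.5≥3.1).
S7: dominated by S3 (start delay 9≤11, salary ask 102≤105, interview score 8.6≥4.5).
S8: not dominated (best start delay).
S9: dominated by S1 (start delay 7≤7, salary ask 204≤222, interview score 8.5≥3.3).
S10: dominated by S2 (start delay 13≤16, salary ask 140≤178, interview score 8.8≥6.5).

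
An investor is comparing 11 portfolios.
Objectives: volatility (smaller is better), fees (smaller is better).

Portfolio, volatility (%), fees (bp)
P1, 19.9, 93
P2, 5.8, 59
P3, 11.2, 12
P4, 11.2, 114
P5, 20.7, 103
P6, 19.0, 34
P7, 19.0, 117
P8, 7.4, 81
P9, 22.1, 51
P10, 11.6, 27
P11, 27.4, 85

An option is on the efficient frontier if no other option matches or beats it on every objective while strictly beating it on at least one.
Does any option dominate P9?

P3 vs P9: volatility 11.2≤22.1, fees 12≤51 — P3 is at least as good on every objective and strictly better on at least one, so P3 dominates P9.

Yes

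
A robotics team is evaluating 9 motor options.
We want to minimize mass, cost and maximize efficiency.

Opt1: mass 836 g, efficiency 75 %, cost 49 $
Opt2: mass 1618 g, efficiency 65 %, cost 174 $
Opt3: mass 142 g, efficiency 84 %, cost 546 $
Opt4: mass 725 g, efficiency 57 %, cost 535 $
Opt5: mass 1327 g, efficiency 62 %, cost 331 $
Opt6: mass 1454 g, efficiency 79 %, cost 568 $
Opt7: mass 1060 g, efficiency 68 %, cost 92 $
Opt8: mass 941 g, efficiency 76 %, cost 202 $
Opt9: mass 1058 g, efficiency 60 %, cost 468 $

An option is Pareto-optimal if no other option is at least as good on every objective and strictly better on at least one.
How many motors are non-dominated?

Opt1: not dominated (best cost).
Opt2: dominated by Opt1 (mass 836≤1618, efficiency 75≥65, cost 49≤174).
Opt3: not dominated (best mass).
Opt4: not dominated.
Opt5: dominated by Opt1 (mass 836≤1327, efficiency 75≥62, cost 49≤331).
Opt6: dominated by Opt3 (mass 142≤1454, efficiency 84≥79, cost 546≤568).
Opt7: dominated by Opt1 (mass 836≤1060, efficiency 75≥68, cost 49≤92).
Opt8: not dominated.
Opt9: dominated by Opt1 (mass 836≤1058, efficiency 75≥60, cost 49≤468).
Pareto-optimal: Opt1, Opt3, Opt4, Opt8 → 4.

4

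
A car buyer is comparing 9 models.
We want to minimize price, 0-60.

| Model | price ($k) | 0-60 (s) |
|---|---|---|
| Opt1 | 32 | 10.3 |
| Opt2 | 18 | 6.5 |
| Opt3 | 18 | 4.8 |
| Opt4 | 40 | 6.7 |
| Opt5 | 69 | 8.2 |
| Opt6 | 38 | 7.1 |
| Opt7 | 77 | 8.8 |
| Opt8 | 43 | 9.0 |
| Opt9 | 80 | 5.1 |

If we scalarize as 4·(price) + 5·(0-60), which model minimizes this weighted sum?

Opt1: 4·32 + 5·10.3 = 179.5
Opt2: 4·18 + 5·6.5 = 104.5
Opt3: 4·18 + 5·4.8 = 96.0
Opt4: 4·40 + 5·6.7 = 193.5
Opt5: 4·69 + 5·8.2 = 317.0
Opt6: 4·38 + 5·7.1 = 187.5
Opt7: 4·77 + 5·8.8 = 352.0
Opt8: 4·43 + 5·9.0 = 217.0
Opt9: 4·80 + 5·5.1 = 345.5
Lowest: Opt3 at 96.0.

Opt3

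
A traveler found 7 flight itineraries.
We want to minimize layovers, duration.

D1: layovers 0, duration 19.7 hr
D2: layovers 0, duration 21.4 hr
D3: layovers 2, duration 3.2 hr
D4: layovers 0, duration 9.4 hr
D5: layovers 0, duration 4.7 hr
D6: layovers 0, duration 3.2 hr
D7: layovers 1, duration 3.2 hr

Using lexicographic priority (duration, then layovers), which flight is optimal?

First minimize duration: best is 3.2, kept {D3, D6, D7}.
Then minimize layovers: best is 0, kept {D6}.

D6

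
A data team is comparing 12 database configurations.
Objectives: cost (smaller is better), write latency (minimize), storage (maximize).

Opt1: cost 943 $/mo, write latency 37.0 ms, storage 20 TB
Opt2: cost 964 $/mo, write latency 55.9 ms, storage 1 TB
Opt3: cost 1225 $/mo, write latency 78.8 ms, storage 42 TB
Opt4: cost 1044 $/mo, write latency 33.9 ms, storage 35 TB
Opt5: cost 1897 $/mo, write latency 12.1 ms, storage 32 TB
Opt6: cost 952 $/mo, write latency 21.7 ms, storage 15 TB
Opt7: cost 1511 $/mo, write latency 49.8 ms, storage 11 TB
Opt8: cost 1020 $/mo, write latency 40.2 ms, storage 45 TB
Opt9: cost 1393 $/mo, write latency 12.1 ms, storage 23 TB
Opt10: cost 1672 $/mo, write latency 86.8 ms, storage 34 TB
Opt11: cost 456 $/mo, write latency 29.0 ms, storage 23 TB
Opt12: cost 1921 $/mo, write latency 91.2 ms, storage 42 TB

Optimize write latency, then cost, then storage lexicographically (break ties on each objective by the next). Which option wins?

Opt9

First minimize write latency: best is 12.1, kept {Opt5, Opt9}.
Then minimize cost: best is 1393, kept {Opt9}.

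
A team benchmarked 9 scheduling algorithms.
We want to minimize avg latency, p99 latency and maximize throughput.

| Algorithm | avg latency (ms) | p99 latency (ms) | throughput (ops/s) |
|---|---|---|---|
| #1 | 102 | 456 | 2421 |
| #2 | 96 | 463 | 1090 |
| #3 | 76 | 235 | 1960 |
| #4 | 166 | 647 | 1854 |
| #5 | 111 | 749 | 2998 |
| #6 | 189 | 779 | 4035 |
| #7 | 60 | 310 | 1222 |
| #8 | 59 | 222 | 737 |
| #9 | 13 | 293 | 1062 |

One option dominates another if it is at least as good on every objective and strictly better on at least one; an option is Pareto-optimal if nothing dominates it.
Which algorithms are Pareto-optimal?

#1: not dominated.
#2: dominated by #3 (avg latency 76≤96, p99 latency 235≤463, throughput 1960≥1090).
#3: not dominated.
#4: dominated by #1 (avg latency 102≤166, p99 latency 456≤647, throughput 2421≥1854).
#5: not dominated.
#6: not dominated (best throughput).
#7: not dominated.
#8: not dominated (best p99 latency).
#9: not dominated (best avg latency).

#1, #3, #5, #6, #7, #8, #9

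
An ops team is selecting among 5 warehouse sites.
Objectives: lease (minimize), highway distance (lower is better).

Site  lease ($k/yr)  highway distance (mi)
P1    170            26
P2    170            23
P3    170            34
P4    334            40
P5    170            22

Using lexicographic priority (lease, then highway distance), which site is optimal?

First minimize lease: best is 170, kept {P1, P2, P3, P5}.
Then minimize highway distance: best is 22, kept {P5}.

P5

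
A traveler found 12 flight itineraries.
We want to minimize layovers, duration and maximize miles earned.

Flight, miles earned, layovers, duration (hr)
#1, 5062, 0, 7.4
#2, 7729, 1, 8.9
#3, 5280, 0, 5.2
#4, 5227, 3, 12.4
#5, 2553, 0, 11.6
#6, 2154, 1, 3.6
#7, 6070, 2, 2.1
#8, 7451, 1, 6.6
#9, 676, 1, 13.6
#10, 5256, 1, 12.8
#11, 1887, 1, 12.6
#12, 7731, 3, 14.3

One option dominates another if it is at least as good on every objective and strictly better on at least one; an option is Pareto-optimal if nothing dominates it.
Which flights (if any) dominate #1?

#3: miles earned 5280≥5062, layovers 0≤0, duration 5.2≤7.4 — dominates #1.
Others (#2, #4, #5, #6, #7, #8, #9, #10, #11, #12) are each worse than #1 on at least one objective.

#3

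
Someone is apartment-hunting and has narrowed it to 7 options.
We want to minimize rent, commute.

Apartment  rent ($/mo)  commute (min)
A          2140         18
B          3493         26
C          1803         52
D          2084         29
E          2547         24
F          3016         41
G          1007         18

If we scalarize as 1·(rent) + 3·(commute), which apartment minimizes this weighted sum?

A: 1·2140 + 3·18 = 2194
B: 1·3493 + 3·26 = 3571
C: 1·1803 + 3·52 = 1959
D: 1·2084 + 3·29 = 2171
E: 1·2547 + 3·24 = 2619
F: 1·3016 + 3·41 = 3139
G: 1·1007 + 3·18 = 1061
Lowest: G at 1061.

G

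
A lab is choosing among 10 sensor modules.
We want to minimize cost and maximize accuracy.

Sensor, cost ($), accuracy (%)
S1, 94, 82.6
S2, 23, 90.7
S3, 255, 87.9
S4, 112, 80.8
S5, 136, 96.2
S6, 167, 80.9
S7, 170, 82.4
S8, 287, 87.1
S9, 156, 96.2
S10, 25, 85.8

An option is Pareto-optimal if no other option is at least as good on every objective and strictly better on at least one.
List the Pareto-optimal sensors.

S2, S5

S1: dominated by S2 (cost 23≤94, accuracy 90.7≥82.6).
S2: not dominated (best cost).
S3: dominated by S2 (cost 23≤255, accuracy 90.7≥87.9).
S4: dominated by S1 (cost 94≤112, accuracy 82.6≥80.8).
S5: not dominated.
S6: dominated by S1 (cost 94≤167, accuracy 82.6≥80.9).
S7: dominated by S1 (cost 94≤170, accuracy 82.6≥82.4).
S8: dominated by S2 (cost 23≤287, accuracy 90.7≥87.1).
S9: dominated by S5 (cost 136≤156, accuracy 96.2≥96.2).
S10: dominated by S2 (cost 23≤25, accuracy 90.7≥85.8).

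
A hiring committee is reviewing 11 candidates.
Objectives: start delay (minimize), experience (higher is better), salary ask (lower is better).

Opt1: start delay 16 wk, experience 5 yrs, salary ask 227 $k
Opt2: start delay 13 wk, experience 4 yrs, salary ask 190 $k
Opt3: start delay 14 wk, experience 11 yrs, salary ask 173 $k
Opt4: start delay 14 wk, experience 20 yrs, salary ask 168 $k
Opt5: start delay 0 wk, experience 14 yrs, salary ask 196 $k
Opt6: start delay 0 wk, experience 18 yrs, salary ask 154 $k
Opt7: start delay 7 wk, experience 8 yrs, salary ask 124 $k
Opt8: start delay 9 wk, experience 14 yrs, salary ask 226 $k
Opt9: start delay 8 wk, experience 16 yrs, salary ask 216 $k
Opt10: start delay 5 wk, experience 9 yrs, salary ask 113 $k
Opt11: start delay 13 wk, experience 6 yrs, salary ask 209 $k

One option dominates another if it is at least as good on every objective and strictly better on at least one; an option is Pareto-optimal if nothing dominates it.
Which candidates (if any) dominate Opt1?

Opt3, Opt4, Opt5, Opt6, Opt7, Opt8, Opt9, Opt10, Opt11

Opt3: start delay 14≤16, experience 11≥5, salary ask 173≤227 — dominates Opt1.
Opt4: start delay 14≤16, experience 20≥5, salary ask 168≤227 — dominates Opt1.
Opt5: start delay 0≤16, experience 14≥5, salary ask 196≤227 — dominates Opt1.
Opt6: start delay 0≤16, experience 18≥5, salary ask 154≤227 — dominates Opt1.
Opt7: start delay 7≤16, experience 8≥5, salary ask 124≤227 — dominates Opt1.
Opt8: start delay 9≤16, experience 14≥5, salary ask 226≤227 — dominates Opt1.
Opt9: start delay 8≤16, experience 16≥5, salary ask 216≤227 — dominates Opt1.
Opt10: start delay 5≤16, experience 9≥5, salary ask 113≤227 — dominates Opt1.
Opt11: start delay 13≤16, experience 6≥5, salary ask 209≤227 — dominates Opt1.
Others (Opt2) are each worse than Opt1 on at least one objective.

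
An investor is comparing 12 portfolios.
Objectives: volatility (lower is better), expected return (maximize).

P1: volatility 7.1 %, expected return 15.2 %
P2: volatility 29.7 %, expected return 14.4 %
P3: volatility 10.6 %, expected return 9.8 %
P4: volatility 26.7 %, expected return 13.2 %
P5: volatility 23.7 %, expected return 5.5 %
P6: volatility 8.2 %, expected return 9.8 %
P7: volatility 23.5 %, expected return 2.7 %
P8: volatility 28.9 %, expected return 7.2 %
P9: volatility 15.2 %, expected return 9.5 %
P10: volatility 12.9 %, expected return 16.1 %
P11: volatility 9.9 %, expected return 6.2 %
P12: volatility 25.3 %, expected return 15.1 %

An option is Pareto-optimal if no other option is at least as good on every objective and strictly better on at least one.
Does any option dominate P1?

No

P2: worse on volatility (29.7 vs 7.1).
P3: worse on volatility (10.6 vs 7.1).
P4: worse on volatility (26.7 vs 7.1).
P5: worse on volatility (23.7 vs 7.1).
P6: worse on volatility (8.2 vs 7.1).
P7: worse on volatility (23.5 vs 7.1).
P8: worse on volatility (28.9 vs 7.1).
P9: worse on volatility (15.2 vs 7.1).
P10: worse on volatility (12.9 vs 7.1).
P11: worse on volatility (9.9 vs 7.1).
P12: worse on volatility (25.3 vs 7.1).
No option is at least as good as P1 on every objective and strictly better on one.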